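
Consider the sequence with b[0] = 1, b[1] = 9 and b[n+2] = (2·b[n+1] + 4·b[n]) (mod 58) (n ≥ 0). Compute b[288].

Computing terms: b[0] = 1; b[1] = 9; b[2] = 22; b[3] = 22; b[4] = 16; b[5] = 4; b[6] = 14; b[7] = 44; b[8] = 28; b[9] = 0; b[10] = 54; b[11] = 50; b[12] = 26; b[13] = 20; b[14] = 28; b[15] = 20; b[16] = 36; b[17] = 36; b[18] = 42; b[19] = 54; b[20] = 44; b[21] = 14; b[22] = 30; b[23] = 0; b[24] = 4; b[25] = 8; b[26] = 32; b[27] = 38; b[28] = 30; b[29] = 38; b[30] = 22; b[31] = 22.
Since (b[30], b[31]) = (b[2], b[3]) = (22, 22) (two consecutive terms determine the rest), the sequence is eventually periodic: after a pre-period of length 2 it cycles with period 28.
For n ≥ 2, b[n] depends only on (n - 2) mod 28. (288 - 2) mod 28 = 6, so b[288] = b[8] = 28.

28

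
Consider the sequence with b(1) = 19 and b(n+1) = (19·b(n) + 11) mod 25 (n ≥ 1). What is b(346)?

2

b(1) = 19,  b(2) = 22,  b(3) = 4,  b(4) = 12,  b(5) = 14,  b(6) = 2,  b(7) = 24,  b(8) = 17,  b(9) = 9,  b(10) = 7,  b(11) = 19.
Since b(11) = b(1) = 19, the sequence is periodic with period 10.
(346 - 1) mod 10 = 5, so b(346) = b(6) = 2.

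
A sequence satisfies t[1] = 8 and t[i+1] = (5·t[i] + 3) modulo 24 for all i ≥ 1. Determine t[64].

1

t[1] = 8,  t[2] = 19,  t[3] = 2,  t[4] = 13,  t[5] = 20,  t[6] = 7,  t[7] = 14,  t[8] = 1,  t[9] = 8.
Since t[9] = t[1] = 8, the sequence is periodic with period 8.
So t[64] = t[1 + ((64-1) mod 8)] = t[8] = 1.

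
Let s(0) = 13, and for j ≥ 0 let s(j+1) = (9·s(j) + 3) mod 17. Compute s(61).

Listing terms: s(0) = 13,  s(1) = 1,  s(2) = 12,  s(3) = 9,  s(4) = 16,  s(5) = 11,  s(6) = 0,  s(7) = 3,  s(8) = 13.
The sequence repeats with period 8.
(61 - 0) mod 8 = 5, so s(61) = s(5) = 11.

11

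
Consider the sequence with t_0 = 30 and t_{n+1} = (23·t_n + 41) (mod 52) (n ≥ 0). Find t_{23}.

Listing terms: t_0 = 30,  t_1 = 3,  t_2 = 6,  t_3 = 23,  t_4 = 50,  t_5 = 47,  t_6 = 30.
The sequence repeats with period 6.
So t_{23} = t_{0 + ((23-0) mod 6)} = t_5 = 47.

47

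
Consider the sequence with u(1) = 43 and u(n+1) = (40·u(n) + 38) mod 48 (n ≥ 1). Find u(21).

38

We have u(1) = 43, u(2) = 30, u(3) = 38, u(4) = 22, u(5) = 6, u(6) = 38.
Since u(6) = u(3) = 38, the sequence is eventually periodic: after a pre-period of length 2 it cycles with period 3.
For n ≥ 3, u(n) depends only on (n - 3) mod 3. (21 - 3) mod 3 = 0, so u(21) = u(3) = 38.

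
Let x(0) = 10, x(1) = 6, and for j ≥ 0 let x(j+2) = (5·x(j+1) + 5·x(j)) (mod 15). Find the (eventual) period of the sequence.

x(0) = 10; x(1) = 6; x(2) = 5; x(3) = 10; x(4) = 0; x(5) = 5; x(6) = 10.
Since (x(5), x(6)) = (x(2), x(3)) = (5, 10) (two consecutive terms determine the rest), the sequence is eventually periodic: after a pre-period of length 2 it cycles with period 3.

3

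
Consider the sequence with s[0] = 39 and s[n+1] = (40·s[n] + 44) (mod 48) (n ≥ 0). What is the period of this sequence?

We have s[0] = 39, s[1] = 20, s[2] = 28, s[3] = 12, s[4] = 44, s[5] = 28.
Since s[5] = s[2] = 28, the sequence is eventually periodic: after a pre-period of length 2 it cycles with period 3.

3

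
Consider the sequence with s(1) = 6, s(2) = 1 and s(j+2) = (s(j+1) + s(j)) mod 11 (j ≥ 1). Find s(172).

1

Computing terms: s(1) = 6,  s(2) = 1,  s(3) = 7,  s(4) = 8,  s(5) = 4,  s(6) = 1,  s(7) = 5,  s(8) = 6,  s(9) = 0,  s(10) = 6,  s(11) = 6,  s(12) = 1.
The sequence repeats with period 10.
(172 - 1) mod 10 = 1, so s(172) = s(2) = 1.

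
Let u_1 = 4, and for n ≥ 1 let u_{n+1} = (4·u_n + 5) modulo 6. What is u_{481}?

1

u_1 = 4,  u_2 = 3,  u_3 = 5,  u_4 = 1,  u_5 = 3.
Since u_5 = u_2 = 3, the sequence is eventually periodic: after a pre-period of length 1 it cycles with period 3.
For n ≥ 2, u_n depends only on (n - 2) mod 3. (481 - 2) mod 3 = 2, so u_{481} = u_4 = 1.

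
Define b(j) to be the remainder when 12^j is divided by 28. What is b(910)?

16

Computing terms: b(1) = 12; b(2) = 4; b(3) = 20; b(4) = 16; b(5) = 24; b(6) = 8; b(7) = 12.
Since b(7) = b(1) = 12, the sequence is periodic with period 6.
So b(910) = b(1 + ((910-1) mod 6)) = b(4) = 16.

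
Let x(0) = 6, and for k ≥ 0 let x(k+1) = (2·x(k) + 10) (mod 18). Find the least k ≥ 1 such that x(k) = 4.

Computing terms: x(0) = 6,  x(1) = 4,  x(2) = 0,  x(3) = 10,  x(4) = 12,  x(5) = 16,  x(6) = 6.
The sequence repeats with period 6.
The value 4 first appears (with k ≥ 1) at x(1).

1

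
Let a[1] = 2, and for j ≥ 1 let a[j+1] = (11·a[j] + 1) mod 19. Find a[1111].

Listing terms: a[1] = 2, a[2] = 4, a[3] = 7, a[4] = 2.
The sequence repeats with period 3.
(1111 - 1) mod 3 = 0, so a[1111] = a[1] = 2.

2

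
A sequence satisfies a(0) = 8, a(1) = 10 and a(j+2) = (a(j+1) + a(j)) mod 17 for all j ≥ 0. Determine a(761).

6

Listing terms: a(0) = 8, a(1) = 10, a(2) = 1, a(3) = 11, a(4) = 12, a(5) = 6, a(6) = 1, a(7) = 7, a(8) = 8, a(9) = 15, a(10) = 6, a(11) = 4, a(12) = 10, a(13) = 14, a(14) = 7, a(15) = 4, a(16) = 11, a(17) = 15, a(18) = 9, a(19) = 7, a(20) = 16, a(21) = 6, a(22) = 5, a(23) = 11, a(24) = 16, a(25) = 10, a(26) = 9, a(27) = 2, a(28) = 11, a(29) = 13, a(30) = 7, a(31) = 3, a(32) = 10, a(33) = 13, a(34) = 6, a(35) = 2, a(36) = 8, a(37) = 10.
The sequence repeats with period 36.
So a(761) = a(0 + ((761-0) mod 36)) = a(5) = 6.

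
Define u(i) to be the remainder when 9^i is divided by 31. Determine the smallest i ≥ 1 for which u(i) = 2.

Listing terms: u(0) = 1,  u(1) = 9,  u(2) = 19,  u(3) = 16,  u(4) = 20,  u(5) = 25,  u(6) = 8,  u(7) = 10,  u(8) = 28,  u(9) = 4,  u(10) = 5,  u(11) = 14,  u(12) = 2,  u(13) = 18,  u(14) = 7,  u(15) = 1.
Since u(15) = u(0) = 1, the sequence is periodic with period 15.
The value 2 first appears (with i ≥ 1) at u(12).

12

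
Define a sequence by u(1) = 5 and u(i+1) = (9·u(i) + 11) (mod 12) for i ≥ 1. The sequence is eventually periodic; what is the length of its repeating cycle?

Computing terms: u(1) = 5,  u(2) = 8,  u(3) = 11,  u(4) = 2,  u(5) = 5.
The sequence repeats with period 4.

4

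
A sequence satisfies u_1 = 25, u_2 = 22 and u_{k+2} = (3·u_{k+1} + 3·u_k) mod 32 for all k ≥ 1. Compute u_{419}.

10

Computing terms: u_1 = 25,  u_2 = 22,  u_3 = 13,  u_4 = 9,  u_5 = 2,  u_6 = 1,  u_7 = 9,  u_8 = 30,  u_9 = 21,  u_{10} = 25,  u_{11} = 10,  u_{12} = 9,  u_{13} = 25,  u_{14} = 6,  u_{15} = 29,  u_{16} = 9,  u_{17} = 18,  u_{18} = 17,  u_{19} = 9,  u_{20} = 14,  u_{21} = 5,  u_{22} = 25,  u_{23} = 26,  u_{24} = 25,  u_{25} = 25,  u_{26} = 22.
Since (u_{25}, u_{26}) = (u_1, u_2) = (25, 22) (two consecutive terms determine the rest), the sequence is periodic with period 24.
So u_{419} = u_{1 + ((419-1) mod 24)} = u_{11} = 10.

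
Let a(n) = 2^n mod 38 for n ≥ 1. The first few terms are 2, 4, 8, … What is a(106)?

24

We have a(1) = 2,  a(2) = 4,  a(3) = 8,  a(4) = 16,  a(5) = 32,  a(6) = 26,  a(7) = 14,  a(8) = 28,  a(9) = 18,  a(10) = 36,  a(11) = 34,  a(12) = 30,  a(13) = 22,  a(14) = 6,  a(15) = 12,  a(16) = 24,  a(17) = 10,  a(18) = 20,  a(19) = 2.
The sequence repeats with period 18.
So a(106) = a(1 + ((106-1) mod 18)) = a(16) = 24.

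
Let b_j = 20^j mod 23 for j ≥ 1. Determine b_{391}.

7

Listing terms: b_1 = 20, b_2 = 9, b_3 = 19, b_4 = 12, b_5 = 10, b_6 = 16, b_7 = 21, b_8 = 6, b_9 = 5, b_{10} = 8, b_{11} = 22, b_{12} = 3, b_{13} = 14, b_{14} = 4, b_{15} = 11, b_{16} = 13, b_{17} = 7, b_{18} = 2, b_{19} = 17, b_{20} = 18, b_{21} = 15, b_{22} = 1, b_{23} = 20.
Since b_{23} = b_1 = 20, the sequence is periodic with period 22.
So b_{391} = b_{1 + ((391-1) mod 22)} = b_{17} = 7.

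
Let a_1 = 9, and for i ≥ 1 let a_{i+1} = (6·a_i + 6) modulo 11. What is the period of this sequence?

10

Listing terms: a_1 = 9; a_2 = 5; a_3 = 3; a_4 = 2; a_5 = 7; a_6 = 4; a_7 = 8; a_8 = 10; a_9 = 0; a_{10} = 6; a_{11} = 9.
Since a_{11} = a_1 = 9, the sequence is periodic with period 10.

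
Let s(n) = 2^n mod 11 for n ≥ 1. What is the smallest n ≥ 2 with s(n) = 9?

6

We have s(1) = 2,  s(2) = 4,  s(3) = 8,  s(4) = 5,  s(5) = 10,  s(6) = 9,  s(7) = 7,  s(8) = 3,  s(9) = 6,  s(10) = 1,  s(11) = 2.
Since s(11) = s(1) = 2, the sequence is periodic with period 10.
The value 9 first appears (with n ≥ 2) at s(6).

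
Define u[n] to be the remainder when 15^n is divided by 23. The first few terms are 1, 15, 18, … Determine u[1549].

14

We have u[0] = 1; u[1] = 15; u[2] = 18; u[3] = 17; u[4] = 2; u[5] = 7; u[6] = 13; u[7] = 11; u[8] = 4; u[9] = 14; u[10] = 3; u[11] = 22; u[12] = 8; u[13] = 5; u[14] = 6; u[15] = 21; u[16] = 16; u[17] = 10; u[18] = 12; u[19] = 19; u[20] = 9; u[21] = 20; u[22] = 1.
Since u[22] = u[0] = 1, the sequence is periodic with period 22.
(1549 - 0) mod 22 = 9, so u[1549] = u[9] = 14.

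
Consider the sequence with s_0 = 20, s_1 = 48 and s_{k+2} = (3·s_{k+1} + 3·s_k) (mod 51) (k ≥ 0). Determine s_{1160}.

33

Computing terms: s_0 = 20; s_1 = 48; s_2 = 0; s_3 = 42; s_4 = 24; s_5 = 45; s_6 = 3; s_7 = 42; s_8 = 33; s_9 = 21; s_{10} = 9; s_{11} = 39; s_{12} = 42; s_{13} = 39; s_{14} = 39; s_{15} = 30; s_{16} = 3; s_{17} = 48; s_{18} = 0.
Since (s_{17}, s_{18}) = (s_1, s_2) = (48, 0) (two consecutive terms determine the rest), the sequence is eventually periodic: after a pre-period of length 1 it cycles with period 16.
For k ≥ 1, s_k depends only on (k - 1) mod 16. (1160 - 1) mod 16 = 7, so s_{1160} = s_8 = 33.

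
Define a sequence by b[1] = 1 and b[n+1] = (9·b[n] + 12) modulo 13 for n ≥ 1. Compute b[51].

6

Computing terms: b[1] = 1; b[2] = 8; b[3] = 6; b[4] = 1.
The sequence repeats with period 3.
So b[51] = b[1 + ((51-1) mod 3)] = b[3] = 6.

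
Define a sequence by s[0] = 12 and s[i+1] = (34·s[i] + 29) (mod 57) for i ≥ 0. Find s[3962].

10

We have s[0] = 12, s[1] = 38, s[2] = 10, s[3] = 27, s[4] = 35, s[5] = 22, s[6] = 36, s[7] = 56, s[8] = 52, s[9] = 30, s[10] = 23, s[11] = 13, s[12] = 15, s[13] = 26, s[14] = 1, s[15] = 6, s[16] = 5, s[17] = 28, s[18] = 12.
The sequence repeats with period 18.
So s[3962] = s[0 + ((3962-0) mod 18)] = s[2] = 10.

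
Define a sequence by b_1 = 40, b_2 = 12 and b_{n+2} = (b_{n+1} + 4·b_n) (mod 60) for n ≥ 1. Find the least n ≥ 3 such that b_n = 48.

6

b_1 = 40,  b_2 = 12,  b_3 = 52,  b_4 = 40,  b_5 = 8,  b_6 = 48,  b_7 = 20,  b_8 = 32,  b_9 = 52,  b_{10} = 0,  b_{11} = 28,  b_{12} = 28,  b_{13} = 20,  b_{14} = 12,  b_{15} = 32,  b_{16} = 20,  b_{17} = 28,  b_{18} = 48,  b_{19} = 40,  b_{20} = 52,  b_{21} = 32,  b_{22} = 0,  b_{23} = 8,  b_{24} = 8,  b_{25} = 40,  b_{26} = 12.
The sequence repeats with period 24.
The value 48 first appears (with n ≥ 3) at b_6.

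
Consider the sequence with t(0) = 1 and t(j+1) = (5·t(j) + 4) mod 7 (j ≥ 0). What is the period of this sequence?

t(0) = 1; t(1) = 2; t(2) = 0; t(3) = 4; t(4) = 3; t(5) = 5; t(6) = 1.
Since t(6) = t(0) = 1, the sequence is periodic with period 6.

6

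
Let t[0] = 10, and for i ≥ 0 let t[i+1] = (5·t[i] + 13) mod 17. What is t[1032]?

t[0] = 10, t[1] = 12, t[2] = 5, t[3] = 4, t[4] = 16, t[5] = 8, t[6] = 2, t[7] = 6, t[8] = 9, t[9] = 7, t[10] = 14, t[11] = 15, t[12] = 3, t[13] = 11, t[14] = 0, t[15] = 13, t[16] = 10.
Since t[16] = t[0] = 10, the sequence is periodic with period 16.
(1032 - 0) mod 16 = 8, so t[1032] = t[8] = 9.

9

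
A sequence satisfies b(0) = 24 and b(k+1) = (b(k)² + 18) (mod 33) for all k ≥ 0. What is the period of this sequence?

We have b(0) = 24, b(1) = 0, b(2) = 18, b(3) = 12, b(4) = 30, b(5) = 27, b(6) = 21, b(7) = 30.
Since b(7) = b(4) = 30, the sequence is eventually periodic: after a pre-period of length 4 it cycles with period 3.

3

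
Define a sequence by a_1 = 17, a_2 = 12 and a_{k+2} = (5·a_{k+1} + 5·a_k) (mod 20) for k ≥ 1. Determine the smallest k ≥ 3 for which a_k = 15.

We have a_1 = 17; a_2 = 12; a_3 = 5; a_4 = 5; a_5 = 10; a_6 = 15; a_7 = 5; a_8 = 0; a_9 = 5; a_{10} = 5.
Since (a_9, a_{10}) = (a_3, a_4) = (5, 5) (two consecutive terms determine the rest), the sequence is eventually periodic: after a pre-period of length 2 it cycles with period 6.
The value 15 first appears (with k ≥ 3) at a_6.

6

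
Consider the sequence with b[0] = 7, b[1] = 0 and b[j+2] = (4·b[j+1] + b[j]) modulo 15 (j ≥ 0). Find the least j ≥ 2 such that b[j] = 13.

3

Listing terms: b[0] = 7,  b[1] = 0,  b[2] = 7,  b[3] = 13,  b[4] = 14,  b[5] = 9,  b[6] = 5,  b[7] = 14,  b[8] = 1,  b[9] = 3,  b[10] = 13,  b[11] = 10,  b[12] = 8,  b[13] = 12,  b[14] = 11,  b[15] = 11,  b[16] = 10,  b[17] = 6,  b[18] = 4,  b[19] = 7,  b[20] = 2,  b[21] = 0,  b[22] = 2,  b[23] = 8,  b[24] = 4,  b[25] = 9,  b[26] = 10,  b[27] = 4,  b[28] = 11,  b[29] = 3,  b[30] = 8,  b[31] = 5,  b[32] = 13,  b[33] = 12,  b[34] = 1,  b[35] = 1,  b[36] = 5,  b[37] = 6,  b[38] = 14,  b[39] = 2,  b[40] = 7,  b[41] = 0.
The sequence repeats with period 40.
The value 13 first appears (with j ≥ 2) at b[3].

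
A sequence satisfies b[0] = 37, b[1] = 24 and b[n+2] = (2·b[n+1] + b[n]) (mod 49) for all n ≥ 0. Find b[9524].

15

Listing terms: b[0] = 37, b[1] = 24, b[2] = 36, b[3] = 47, b[4] = 32, b[5] = 13, b[6] = 9, b[7] = 31, b[8] = 22, b[9] = 26, b[10] = 25, b[11] = 27, b[12] = 30, b[13] = 38, b[14] = 8, b[15] = 5, b[16] = 18, b[17] = 41, b[18] = 2, b[19] = 45, b[20] = 43, b[21] = 33, b[22] = 11, b[23] = 6, b[24] = 23, b[25] = 3, b[26] = 29, b[27] = 12, b[28] = 4, b[29] = 20, b[30] = 44, b[31] = 10, b[32] = 15, b[33] = 40, b[34] = 46, b[35] = 34, b[36] = 16, b[37] = 17, b[38] = 1, b[39] = 19, b[40] = 39, b[41] = 48, b[42] = 37, b[43] = 24.
Since (b[42], b[43]) = (b[0], b[1]) = (37, 24) (two consecutive terms determine the rest), the sequence is periodic with period 42.
So b[9524] = b[0 + ((9524-0) mod 42)] = b[32] = 15.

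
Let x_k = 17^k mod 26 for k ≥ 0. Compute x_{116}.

We have x_0 = 1,  x_1 = 17,  x_2 = 3,  x_3 = 25,  x_4 = 9,  x_5 = 23,  x_6 = 1.
Since x_6 = x_0 = 1, the sequence is periodic with period 6.
So x_{116} = x_{0 + ((116-0) mod 6)} = x_2 = 3.

3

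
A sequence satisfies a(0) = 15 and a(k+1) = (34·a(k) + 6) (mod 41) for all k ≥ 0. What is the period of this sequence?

a(0) = 15,  a(1) = 24,  a(2) = 2,  a(3) = 33,  a(4) = 21,  a(5) = 23,  a(6) = 9,  a(7) = 25,  a(8) = 36,  a(9) = 0,  a(10) = 6,  a(11) = 5,  a(12) = 12,  a(13) = 4,  a(14) = 19,  a(15) = 37,  a(16) = 34,  a(17) = 14,  a(18) = 31,  a(19) = 35,  a(20) = 7,  a(21) = 39,  a(22) = 20,  a(23) = 30,  a(24) = 1,  a(25) = 40,  a(26) = 13,  a(27) = 38,  a(28) = 27,  a(29) = 22,  a(30) = 16,  a(31) = 17,  a(32) = 10,  a(33) = 18,  a(34) = 3,  a(35) = 26,  a(36) = 29,  a(37) = 8,  a(38) = 32,  a(39) = 28,  a(40) = 15.
Since a(40) = a(0) = 15, the sequence is periodic with period 40.

40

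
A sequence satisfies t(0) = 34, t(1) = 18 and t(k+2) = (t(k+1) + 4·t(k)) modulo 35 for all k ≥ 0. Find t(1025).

1

We have t(0) = 34,  t(1) = 18,  t(2) = 14,  t(3) = 16,  t(4) = 2,  t(5) = 31,  t(6) = 4,  t(7) = 23,  t(8) = 4,  t(9) = 26,  t(10) = 7,  t(11) = 6,  t(12) = 34,  t(13) = 23,  t(14) = 19,  t(15) = 6,  t(16) = 12,  t(17) = 1,  t(18) = 14,  t(19) = 18,  t(20) = 4,  t(21) = 6,  t(22) = 22,  t(23) = 11,  t(24) = 29,  t(25) = 3,  t(26) = 14,  t(27) = 26,  t(28) = 12,  t(29) = 11,  t(30) = 24,  t(31) = 33,  t(32) = 24,  t(33) = 16,  t(34) = 7,  t(35) = 1,  t(36) = 29,  t(37) = 33,  t(38) = 9,  t(39) = 1,  t(40) = 2,  t(41) = 6,  t(42) = 14,  t(43) = 3,  t(44) = 24,  t(45) = 1,  t(46) = 27,  t(47) = 31,  t(48) = 34,  t(49) = 18.
The sequence repeats with period 48.
So t(1025) = t(0 + ((1025-0) mod 48)) = t(17) = 1.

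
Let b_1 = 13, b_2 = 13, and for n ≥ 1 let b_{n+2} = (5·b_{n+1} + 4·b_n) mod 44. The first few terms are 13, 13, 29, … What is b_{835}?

Listing terms: b_1 = 13, b_2 = 13, b_3 = 29, b_4 = 21, b_5 = 1, b_6 = 1, b_7 = 9, b_8 = 5, b_9 = 17, b_{10} = 17, b_{11} = 21, b_{12} = 41, b_{13} = 25, b_{14} = 25, b_{15} = 5, b_{16} = 37, b_{17} = 29, b_{18} = 29, b_{19} = 41, b_{20} = 13, b_{21} = 9, b_{22} = 9, b_{23} = 37, b_{24} = 1, b_{25} = 21, b_{26} = 21, b_{27} = 13, b_{28} = 17, b_{29} = 5, b_{30} = 5, b_{31} = 1, b_{32} = 25, b_{33} = 41, b_{34} = 41, b_{35} = 17, b_{36} = 29, b_{37} = 37, b_{38} = 37, b_{39} = 25, b_{40} = 9, b_{41} = 13, b_{42} = 13.
The sequence repeats with period 40.
(835 - 1) mod 40 = 34, so b_{835} = b_{35} = 17.

17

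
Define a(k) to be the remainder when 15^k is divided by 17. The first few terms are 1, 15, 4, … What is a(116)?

a(0) = 1; a(1) = 15; a(2) = 4; a(3) = 9; a(4) = 16; a(5) = 2; a(6) = 13; a(7) = 8; a(8) = 1.
The sequence repeats with period 8.
(116 - 0) mod 8 = 4, so a(116) = a(4) = 16.

16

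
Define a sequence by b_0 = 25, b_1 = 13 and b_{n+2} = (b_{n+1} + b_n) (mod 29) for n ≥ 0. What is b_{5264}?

We have b_0 = 25,  b_1 = 13,  b_2 = 9,  b_3 = 22,  b_4 = 2,  b_5 = 24,  b_6 = 26,  b_7 = 21,  b_8 = 18,  b_9 = 10,  b_{10} = 28,  b_{11} = 9,  b_{12} = 8,  b_{13} = 17,  b_{14} = 25,  b_{15} = 13.
The sequence repeats with period 14.
So b_{5264} = b_{0 + ((5264-0) mod 14)} = b_0 = 25.

25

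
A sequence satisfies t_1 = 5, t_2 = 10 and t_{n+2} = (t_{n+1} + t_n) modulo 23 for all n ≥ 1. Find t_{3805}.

We have t_1 = 5,  t_2 = 10,  t_3 = 15,  t_4 = 2,  t_5 = 17,  t_6 = 19,  t_7 = 13,  t_8 = 9,  t_9 = 22,  t_{10} = 8,  t_{11} = 7,  t_{12} = 15,  t_{13} = 22,  t_{14} = 14,  t_{15} = 13,  t_{16} = 4,  t_{17} = 17,  t_{18} = 21,  t_{19} = 15,  t_{20} = 13,  t_{21} = 5,  t_{22} = 18,  t_{23} = 0,  t_{24} = 18,  t_{25} = 18,  t_{26} = 13,  t_{27} = 8,  t_{28} = 21,  t_{29} = 6,  t_{30} = 4,  t_{31} = 10,  t_{32} = 14,  t_{33} = 1,  t_{34} = 15,  t_{35} = 16,  t_{36} = 8,  t_{37} = 1,  t_{38} = 9,  t_{39} = 10,  t_{40} = 19,  t_{41} = 6,  t_{42} = 2,  t_{43} = 8,  t_{44} = 10,  t_{45} = 18,  t_{46} = 5,  t_{47} = 0,  t_{48} = 5,  t_{49} = 5,  t_{50} = 10.
The sequence repeats with period 48.
(3805 - 1) mod 48 = 12, so t_{3805} = t_{13} = 22.

22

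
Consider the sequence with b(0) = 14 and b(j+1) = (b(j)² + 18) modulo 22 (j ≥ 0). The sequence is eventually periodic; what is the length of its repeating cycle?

3

We have b(0) = 14,  b(1) = 16,  b(2) = 10,  b(3) = 8,  b(4) = 16.
Since b(4) = b(1) = 16, the sequence is eventually periodic: after a pre-period of length 1 it cycles with period 3.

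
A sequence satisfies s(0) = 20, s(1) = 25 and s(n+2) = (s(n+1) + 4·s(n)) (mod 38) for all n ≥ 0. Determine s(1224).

1

s(0) = 20,  s(1) = 25,  s(2) = 29,  s(3) = 15,  s(4) = 17,  s(5) = 1,  s(6) = 31,  s(7) = 35,  s(8) = 7,  s(9) = 33,  s(10) = 23,  s(11) = 3,  s(12) = 19,  s(13) = 31,  s(14) = 31,  s(15) = 3,  s(16) = 13,  s(17) = 25,  s(18) = 1,  s(19) = 25,  s(20) = 29.
Since (s(19), s(20)) = (s(1), s(2)) = (25, 29) (two consecutive terms determine the rest), the sequence is eventually periodic: after a pre-period of length 1 it cycles with period 18.
For n ≥ 1, s(n) depends only on (n - 1) mod 18. (1224 - 1) mod 18 = 17, so s(1224) = s(18) = 1.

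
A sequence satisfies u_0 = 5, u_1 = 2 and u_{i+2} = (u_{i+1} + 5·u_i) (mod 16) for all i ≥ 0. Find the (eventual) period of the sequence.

Listing terms: u_0 = 5, u_1 = 2, u_2 = 11, u_3 = 5, u_4 = 12, u_5 = 5, u_6 = 1, u_7 = 10, u_8 = 15, u_9 = 1, u_{10} = 12, u_{11} = 1, u_{12} = 13, u_{13} = 2, u_{14} = 3, u_{15} = 13, u_{16} = 12, u_{17} = 13, u_{18} = 9, u_{19} = 10, u_{20} = 7, u_{21} = 9, u_{22} = 12, u_{23} = 9, u_{24} = 5, u_{25} = 2.
Since (u_{24}, u_{25}) = (u_0, u_1) = (5, 2) (two consecutive terms determine the rest), the sequence is periodic with period 24.

24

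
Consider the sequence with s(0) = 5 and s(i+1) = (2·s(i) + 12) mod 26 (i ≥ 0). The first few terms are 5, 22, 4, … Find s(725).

12

We have s(0) = 5,  s(1) = 22,  s(2) = 4,  s(3) = 20,  s(4) = 0,  s(5) = 12,  s(6) = 10,  s(7) = 6,  s(8) = 24,  s(9) = 8,  s(10) = 2,  s(11) = 16,  s(12) = 18,  s(13) = 22.
Since s(13) = s(1) = 22, the sequence is eventually periodic: after a pre-period of length 1 it cycles with period 12.
For i ≥ 1, s(i) depends only on (i - 1) mod 12. (725 - 1) mod 12 = 4, so s(725) = s(5) = 12.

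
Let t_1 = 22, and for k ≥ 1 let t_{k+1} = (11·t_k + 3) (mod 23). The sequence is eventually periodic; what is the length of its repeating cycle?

22

Computing terms: t_1 = 22,  t_2 = 15,  t_3 = 7,  t_4 = 11,  t_5 = 9,  t_6 = 10,  t_7 = 21,  t_8 = 4,  t_9 = 1,  t_{10} = 14,  t_{11} = 19,  t_{12} = 5,  t_{13} = 12,  t_{14} = 20,  t_{15} = 16,  t_{16} = 18,  t_{17} = 17,  t_{18} = 6,  t_{19} = 0,  t_{20} = 3,  t_{21} = 13,  t_{22} = 8,  t_{23} = 22.
The sequence repeats with period 22.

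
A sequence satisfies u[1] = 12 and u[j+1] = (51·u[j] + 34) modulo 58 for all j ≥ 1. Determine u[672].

28

Computing terms: u[1] = 12; u[2] = 8; u[3] = 36; u[4] = 14; u[5] = 52; u[6] = 18; u[7] = 24; u[8] = 40; u[9] = 44; u[10] = 16; u[11] = 38; u[12] = 0; u[13] = 34; u[14] = 28; u[15] = 12.
Since u[15] = u[1] = 12, the sequence is periodic with period 14.
(672 - 1) mod 14 = 13, so u[672] = u[14] = 28.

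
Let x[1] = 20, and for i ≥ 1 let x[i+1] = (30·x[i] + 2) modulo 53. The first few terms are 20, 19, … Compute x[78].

x[1] = 20,  x[2] = 19,  x[3] = 42,  x[4] = 43,  x[5] = 20.
Since x[5] = x[1] = 20, the sequence is periodic with period 4.
So x[78] = x[1 + ((78-1) mod 4)] = x[2] = 19.

19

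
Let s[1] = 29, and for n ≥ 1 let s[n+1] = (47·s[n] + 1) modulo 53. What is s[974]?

51

Listing terms: s[1] = 29; s[2] = 39; s[3] = 32; s[4] = 21; s[5] = 34; s[6] = 9; s[7] = 0; s[8] = 1; s[9] = 48; s[10] = 31; s[11] = 27; s[12] = 51; s[13] = 13; s[14] = 29.
The sequence repeats with period 13.
So s[974] = s[1 + ((974-1) mod 13)] = s[12] = 51.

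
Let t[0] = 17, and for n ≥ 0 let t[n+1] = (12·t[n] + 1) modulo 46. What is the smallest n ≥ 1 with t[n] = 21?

Listing terms: t[0] = 17,  t[1] = 21,  t[2] = 23,  t[3] = 1,  t[4] = 13,  t[5] = 19,  t[6] = 45,  t[7] = 35,  t[8] = 7,  t[9] = 39,  t[10] = 9,  t[11] = 17.
Since t[11] = t[0] = 17, the sequence is periodic with period 11.
The value 21 first appears (with n ≥ 1) at t[1].

1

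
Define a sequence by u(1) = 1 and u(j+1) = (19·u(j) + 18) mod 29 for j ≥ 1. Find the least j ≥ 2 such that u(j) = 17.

27

Computing terms: u(1) = 1; u(2) = 8; u(3) = 25; u(4) = 0; u(5) = 18; u(6) = 12; u(7) = 14; u(8) = 23; u(9) = 20; u(10) = 21; u(11) = 11; u(12) = 24; u(13) = 10; u(14) = 5; u(15) = 26; u(16) = 19; u(17) = 2; u(18) = 27; u(19) = 9; u(20) = 15; u(21) = 13; u(22) = 4; u(23) = 7; u(24) = 6; u(25) = 16; u(26) = 3; u(27) = 17; u(28) = 22; u(29) = 1.
Since u(29) = u(1) = 1, the sequence is periodic with period 28.
The value 17 first appears (with j ≥ 2) at u(27).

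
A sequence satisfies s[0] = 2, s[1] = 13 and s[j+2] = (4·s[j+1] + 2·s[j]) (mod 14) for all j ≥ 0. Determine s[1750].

4

Listing terms: s[0] = 2, s[1] = 13, s[2] = 0, s[3] = 12, s[4] = 6, s[5] = 6, s[6] = 8, s[7] = 2, s[8] = 10, s[9] = 2, s[10] = 0, s[11] = 4, s[12] = 2, s[13] = 2, s[14] = 12, s[15] = 10, s[16] = 8, s[17] = 10, s[18] = 0, s[19] = 6, s[20] = 10, s[21] = 10, s[22] = 4, s[23] = 8, s[24] = 12, s[25] = 8, s[26] = 0, s[27] = 2, s[28] = 8, s[29] = 8, s[30] = 6, s[31] = 12, s[32] = 4, s[33] = 12, s[34] = 0, s[35] = 10, s[36] = 12, s[37] = 12, s[38] = 2, s[39] = 4, s[40] = 6, s[41] = 4, s[42] = 0, s[43] = 8, s[44] = 4, s[45] = 4, s[46] = 10, s[47] = 6, s[48] = 2, s[49] = 6, s[50] = 0, s[51] = 12.
Since (s[50], s[51]) = (s[2], s[3]) = (0, 12) (two consecutive terms determine the rest), the sequence is eventually periodic: after a pre-period of length 2 it cycles with period 48.
For j ≥ 2, s[j] depends only on (j - 2) mod 48. (1750 - 2) mod 48 = 20, so s[1750] = s[22] = 4.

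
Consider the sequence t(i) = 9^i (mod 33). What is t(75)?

12

We have t(1) = 9, t(2) = 15, t(3) = 3, t(4) = 27, t(5) = 12, t(6) = 9.
Since t(6) = t(1) = 9, the sequence is periodic with period 5.
So t(75) = t(1 + ((75-1) mod 5)) = t(5) = 12.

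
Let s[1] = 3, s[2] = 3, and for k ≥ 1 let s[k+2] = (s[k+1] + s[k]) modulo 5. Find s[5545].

Computing terms: s[1] = 3; s[2] = 3; s[3] = 1; s[4] = 4; s[5] = 0; s[6] = 4; s[7] = 4; s[8] = 3; s[9] = 2; s[10] = 0; s[11] = 2; s[12] = 2; s[13] = 4; s[14] = 1; s[15] = 0; s[16] = 1; s[17] = 1; s[18] = 2; s[19] = 3; s[20] = 0; s[21] = 3; s[22] = 3.
The sequence repeats with period 20.
So s[5545] = s[1 + ((5545-1) mod 20)] = s[5] = 0.

0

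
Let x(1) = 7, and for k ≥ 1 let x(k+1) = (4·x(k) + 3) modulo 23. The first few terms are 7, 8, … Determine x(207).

2

x(1) = 7, x(2) = 8, x(3) = 12, x(4) = 5, x(5) = 0, x(6) = 3, x(7) = 15, x(8) = 17, x(9) = 2, x(10) = 11, x(11) = 1, x(12) = 7.
The sequence repeats with period 11.
So x(207) = x(1 + ((207-1) mod 11)) = x(9) = 2.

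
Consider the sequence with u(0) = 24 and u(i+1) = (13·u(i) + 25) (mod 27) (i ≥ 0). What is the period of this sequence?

27

u(0) = 24, u(1) = 13, u(2) = 5, u(3) = 9, u(4) = 7, u(5) = 8, u(6) = 21, u(7) = 1, u(8) = 11, u(9) = 6, u(10) = 22, u(11) = 14, u(12) = 18, u(13) = 16, u(14) = 17, u(15) = 3, u(16) = 10, u(17) = 20, u(18) = 15, u(19) = 4, u(20) = 23, u(21) = 0, u(22) = 25, u(23) = 26, u(24) = 12, u(25) = 19, u(26) = 2, u(27) = 24.
The sequence repeats with period 27.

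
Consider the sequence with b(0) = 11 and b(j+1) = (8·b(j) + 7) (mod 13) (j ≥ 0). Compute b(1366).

0

We have b(0) = 11; b(1) = 4; b(2) = 0; b(3) = 7; b(4) = 11.
The sequence repeats with period 4.
(1366 - 0) mod 4 = 2, so b(1366) = b(2) = 0.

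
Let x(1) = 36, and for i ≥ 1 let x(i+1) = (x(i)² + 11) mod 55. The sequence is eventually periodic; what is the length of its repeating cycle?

Computing terms: x(1) = 36; x(2) = 42; x(3) = 15; x(4) = 16; x(5) = 47; x(6) = 20; x(7) = 26; x(8) = 27; x(9) = 25; x(10) = 31; x(11) = 37; x(12) = 5; x(13) = 36.
Since x(13) = x(1) = 36, the sequence is periodic with period 12.

12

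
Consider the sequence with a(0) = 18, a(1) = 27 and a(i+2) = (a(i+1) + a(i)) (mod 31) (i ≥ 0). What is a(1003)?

17

Listing terms: a(0) = 18,  a(1) = 27,  a(2) = 14,  a(3) = 10,  a(4) = 24,  a(5) = 3,  a(6) = 27,  a(7) = 30,  a(8) = 26,  a(9) = 25,  a(10) = 20,  a(11) = 14,  a(12) = 3,  a(13) = 17,  a(14) = 20,  a(15) = 6,  a(16) = 26,  a(17) = 1,  a(18) = 27,  a(19) = 28,  a(20) = 24,  a(21) = 21,  a(22) = 14,  a(23) = 4,  a(24) = 18,  a(25) = 22,  a(26) = 9,  a(27) = 0,  a(28) = 9,  a(29) = 9,  a(30) = 18,  a(31) = 27.
Since (a(30), a(31)) = (a(0), a(1)) = (18, 27) (two consecutive terms determine the rest), the sequence is periodic with period 30.
(1003 - 0) mod 30 = 13, so a(1003) = a(13) = 17.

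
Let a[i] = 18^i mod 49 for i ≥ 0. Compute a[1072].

18

We have a[0] = 1; a[1] = 18; a[2] = 30; a[3] = 1.
The sequence repeats with period 3.
So a[1072] = a[0 + ((1072-0) mod 3)] = a[1] = 18.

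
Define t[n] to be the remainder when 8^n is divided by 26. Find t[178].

12

Listing terms: t[1] = 8; t[2] = 12; t[3] = 18; t[4] = 14; t[5] = 8.
Since t[5] = t[1] = 8, the sequence is periodic with period 4.
So t[178] = t[1 + ((178-1) mod 4)] = t[2] = 12.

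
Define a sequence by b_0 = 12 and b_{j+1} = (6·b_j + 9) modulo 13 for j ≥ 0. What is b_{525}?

10

Listing terms: b_0 = 12, b_1 = 3, b_2 = 1, b_3 = 2, b_4 = 8, b_5 = 5, b_6 = 0, b_7 = 9, b_8 = 11, b_9 = 10, b_{10} = 4, b_{11} = 7, b_{12} = 12.
The sequence repeats with period 12.
(525 - 0) mod 12 = 9, so b_{525} = b_9 = 10.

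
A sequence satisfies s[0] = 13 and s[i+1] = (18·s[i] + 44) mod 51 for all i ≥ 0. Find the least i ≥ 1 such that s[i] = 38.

11

Listing terms: s[0] = 13,  s[1] = 23,  s[2] = 50,  s[3] = 26,  s[4] = 2,  s[5] = 29,  s[6] = 5,  s[7] = 32,  s[8] = 8,  s[9] = 35,  s[10] = 11,  s[11] = 38,  s[12] = 14,  s[13] = 41,  s[14] = 17,  s[15] = 44,  s[16] = 20,  s[17] = 47,  s[18] = 23.
Since s[18] = s[1] = 23, the sequence is eventually periodic: after a pre-period of length 1 it cycles with period 17.
The value 38 first appears (with i ≥ 1) at s[11].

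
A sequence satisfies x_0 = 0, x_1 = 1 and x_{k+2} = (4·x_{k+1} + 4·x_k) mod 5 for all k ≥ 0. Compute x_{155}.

4

Computing terms: x_0 = 0; x_1 = 1; x_2 = 4; x_3 = 0; x_4 = 1.
Since (x_3, x_4) = (x_0, x_1) = (0, 1) (two consecutive terms determine the rest), the sequence is periodic with period 3.
(155 - 0) mod 3 = 2, so x_{155} = x_2 = 4.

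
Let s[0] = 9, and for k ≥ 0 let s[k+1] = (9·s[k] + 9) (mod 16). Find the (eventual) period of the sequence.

16

s[0] = 9, s[1] = 10, s[2] = 3, s[3] = 4, s[4] = 13, s[5] = 14, s[6] = 7, s[7] = 8, s[8] = 1, s[9] = 2, s[10] = 11, s[11] = 12, s[12] = 5, s[13] = 6, s[14] = 15, s[15] = 0, s[16] = 9.
Since s[16] = s[0] = 9, the sequence is periodic with period 16.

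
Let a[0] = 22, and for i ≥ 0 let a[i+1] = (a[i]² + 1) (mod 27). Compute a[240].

5

Computing terms: a[0] = 22, a[1] = 26, a[2] = 2, a[3] = 5, a[4] = 26.
Since a[4] = a[1] = 26, the sequence is eventually periodic: after a pre-period of length 1 it cycles with period 3.
For i ≥ 1, a[i] depends only on (i - 1) mod 3. (240 - 1) mod 3 = 2, so a[240] = a[3] = 5.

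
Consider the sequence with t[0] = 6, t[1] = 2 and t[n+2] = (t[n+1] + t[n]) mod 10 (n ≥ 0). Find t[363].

We have t[0] = 6,  t[1] = 2,  t[2] = 8,  t[3] = 0,  t[4] = 8,  t[5] = 8,  t[6] = 6,  t[7] = 4,  t[8] = 0,  t[9] = 4,  t[10] = 4,  t[11] = 8,  t[12] = 2,  t[13] = 0,  t[14] = 2,  t[15] = 2,  t[16] = 4,  t[17] = 6,  t[18] = 0,  t[19] = 6,  t[20] = 6,  t[21] = 2.
Since (t[20], t[21]) = (t[0], t[1]) = (6, 2) (two consecutive terms determine the rest), the sequence is periodic with period 20.
So t[363] = t[0 + ((363-0) mod 20)] = t[3] = 0.

0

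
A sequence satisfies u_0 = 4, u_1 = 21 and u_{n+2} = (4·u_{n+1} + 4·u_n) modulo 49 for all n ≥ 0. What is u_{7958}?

We have u_0 = 4, u_1 = 21, u_2 = 2, u_3 = 43, u_4 = 33, u_5 = 10, u_6 = 25, u_7 = 42, u_8 = 23, u_9 = 15, u_{10} = 5, u_{11} = 31, u_{12} = 46, u_{13} = 14, u_{14} = 44, u_{15} = 36, u_{16} = 26, u_{17} = 3, u_{18} = 18, u_{19} = 35, u_{20} = 16, u_{21} = 8, u_{22} = 47, u_{23} = 24, u_{24} = 39, u_{25} = 7, u_{26} = 37, u_{27} = 29, u_{28} = 19, u_{29} = 45, u_{30} = 11, u_{31} = 28, u_{32} = 9, u_{33} = 1, u_{34} = 40, u_{35} = 17, u_{36} = 32, u_{37} = 0, u_{38} = 30, u_{39} = 22, u_{40} = 12, u_{41} = 38, u_{42} = 4, u_{43} = 21.
Since (u_{42}, u_{43}) = (u_0, u_1) = (4, 21) (two consecutive terms determine the rest), the sequence is periodic with period 42.
So u_{7958} = u_{0 + ((7958-0) mod 42)} = u_{20} = 16.

16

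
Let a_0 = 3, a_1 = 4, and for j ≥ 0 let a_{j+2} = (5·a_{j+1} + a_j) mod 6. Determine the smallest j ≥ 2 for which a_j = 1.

6

Listing terms: a_0 = 3; a_1 = 4; a_2 = 5; a_3 = 5; a_4 = 0; a_5 = 5; a_6 = 1; a_7 = 4; a_8 = 3; a_9 = 1; a_{10} = 2; a_{11} = 5; a_{12} = 3; a_{13} = 2; a_{14} = 1; a_{15} = 1; a_{16} = 0; a_{17} = 1; a_{18} = 5; a_{19} = 2; a_{20} = 3; a_{21} = 5; a_{22} = 4; a_{23} = 1; a_{24} = 3; a_{25} = 4.
Since (a_{24}, a_{25}) = (a_0, a_1) = (3, 4) (two consecutive terms determine the rest), the sequence is periodic with period 24.
The value 1 first appears (with j ≥ 2) at a_6.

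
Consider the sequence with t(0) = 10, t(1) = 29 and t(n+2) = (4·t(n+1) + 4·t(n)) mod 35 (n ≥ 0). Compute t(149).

Computing terms: t(0) = 10,  t(1) = 29,  t(2) = 16,  t(3) = 5,  t(4) = 14,  t(5) = 6,  t(6) = 10,  t(7) = 29.
The sequence repeats with period 6.
(149 - 0) mod 6 = 5, so t(149) = t(5) = 6.

6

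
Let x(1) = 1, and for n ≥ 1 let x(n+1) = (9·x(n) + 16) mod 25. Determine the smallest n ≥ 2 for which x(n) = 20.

Listing terms: x(1) = 1, x(2) = 0, x(3) = 16, x(4) = 10, x(5) = 6, x(6) = 20, x(7) = 21, x(8) = 5, x(9) = 11, x(10) = 15, x(11) = 1.
Since x(11) = x(1) = 1, the sequence is periodic with period 10.
The value 20 first appears (with n ≥ 2) at x(6).

6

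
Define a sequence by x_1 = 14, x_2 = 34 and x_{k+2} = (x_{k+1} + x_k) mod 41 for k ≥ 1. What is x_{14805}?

We have x_1 = 14; x_2 = 34; x_3 = 7; x_4 = 0; x_5 = 7; x_6 = 7; x_7 = 14; x_8 = 21; x_9 = 35; x_{10} = 15; x_{11} = 9; x_{12} = 24; x_{13} = 33; x_{14} = 16; x_{15} = 8; x_{16} = 24; x_{17} = 32; x_{18} = 15; x_{19} = 6; x_{20} = 21; x_{21} = 27; x_{22} = 7; x_{23} = 34; x_{24} = 0; x_{25} = 34; x_{26} = 34; x_{27} = 27; x_{28} = 20; x_{29} = 6; x_{30} = 26; x_{31} = 32; x_{32} = 17; x_{33} = 8; x_{34} = 25; x_{35} = 33; x_{36} = 17; x_{37} = 9; x_{38} = 26; x_{39} = 35; x_{40} = 20; x_{41} = 14; x_{42} = 34.
The sequence repeats with period 40.
(14805 - 1) mod 40 = 4, so x_{14805} = x_5 = 7.

7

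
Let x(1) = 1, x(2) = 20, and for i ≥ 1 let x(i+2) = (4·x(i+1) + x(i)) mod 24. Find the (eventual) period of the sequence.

8

x(1) = 1, x(2) = 20, x(3) = 9, x(4) = 8, x(5) = 17, x(6) = 4, x(7) = 9, x(8) = 16, x(9) = 1, x(10) = 20.
The sequence repeats with period 8.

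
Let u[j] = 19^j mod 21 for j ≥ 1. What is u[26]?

u[1] = 19,  u[2] = 4,  u[3] = 13,  u[4] = 16,  u[5] = 10,  u[6] = 1,  u[7] = 19.
The sequence repeats with period 6.
So u[26] = u[1 + ((26-1) mod 6)] = u[2] = 4.

4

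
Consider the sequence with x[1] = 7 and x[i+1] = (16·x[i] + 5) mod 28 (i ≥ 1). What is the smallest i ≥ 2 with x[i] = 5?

2

Computing terms: x[1] = 7; x[2] = 5; x[3] = 1; x[4] = 21; x[5] = 5.
Since x[5] = x[2] = 5, the sequence is eventually periodic: after a pre-period of length 1 it cycles with period 3.
The value 5 first appears (with i ≥ 2) at x[2].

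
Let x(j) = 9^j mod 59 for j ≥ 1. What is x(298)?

x(1) = 9, x(2) = 22, x(3) = 21, x(4) = 12, x(5) = 49, x(6) = 28, x(7) = 16, x(8) = 26, x(9) = 57, x(10) = 41, x(11) = 15, x(12) = 17, x(13) = 35, x(14) = 20, x(15) = 3, x(16) = 27, x(17) = 7, x(18) = 4, x(19) = 36, x(20) = 29, x(21) = 25, x(22) = 48, x(23) = 19, x(24) = 53, x(25) = 5, x(26) = 45, x(27) = 51, x(28) = 46, x(29) = 1, x(30) = 9.
Since x(30) = x(1) = 9, the sequence is periodic with period 29.
(298 - 1) mod 29 = 7, so x(298) = x(8) = 26.

26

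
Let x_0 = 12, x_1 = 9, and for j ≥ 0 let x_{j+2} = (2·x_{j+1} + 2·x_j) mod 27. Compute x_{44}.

We have x_0 = 12,  x_1 = 9,  x_2 = 15,  x_3 = 21,  x_4 = 18,  x_5 = 24,  x_6 = 3,  x_7 = 0,  x_8 = 6,  x_9 = 12,  x_{10} = 9.
Since (x_9, x_{10}) = (x_0, x_1) = (12, 9) (two consecutive terms determine the rest), the sequence is periodic with period 9.
So x_{44} = x_{0 + ((44-0) mod 9)} = x_8 = 6.

6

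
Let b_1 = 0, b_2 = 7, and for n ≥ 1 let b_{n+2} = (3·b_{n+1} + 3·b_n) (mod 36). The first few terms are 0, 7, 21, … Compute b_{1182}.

9

We have b_1 = 0; b_2 = 7; b_3 = 21; b_4 = 12; b_5 = 27; b_6 = 9; b_7 = 0; b_8 = 27; b_9 = 9.
Since (b_8, b_9) = (b_5, b_6) = (27, 9) (two consecutive terms determine the rest), the sequence is eventually periodic: after a pre-period of length 4 it cycles with period 3.
For n ≥ 5, b_n depends only on (n - 5) mod 3. (1182 - 5) mod 3 = 1, so b_{1182} = b_6 = 9.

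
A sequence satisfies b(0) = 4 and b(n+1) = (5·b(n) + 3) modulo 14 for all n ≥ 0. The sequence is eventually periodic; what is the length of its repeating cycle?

6

b(0) = 4; b(1) = 9; b(2) = 6; b(3) = 5; b(4) = 0; b(5) = 3; b(6) = 4.
Since b(6) = b(0) = 4, the sequence is periodic with period 6.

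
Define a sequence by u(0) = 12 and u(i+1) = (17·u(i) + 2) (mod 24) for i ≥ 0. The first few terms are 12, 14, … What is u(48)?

12

Computing terms: u(0) = 12; u(1) = 14; u(2) = 0; u(3) = 2; u(4) = 12.
The sequence repeats with period 4.
So u(48) = u(0 + ((48-0) mod 4)) = u(0) = 12.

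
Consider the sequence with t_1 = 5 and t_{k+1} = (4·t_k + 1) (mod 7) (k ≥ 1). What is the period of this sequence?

Listing terms: t_1 = 5, t_2 = 0, t_3 = 1, t_4 = 5.
The sequence repeats with period 3.

3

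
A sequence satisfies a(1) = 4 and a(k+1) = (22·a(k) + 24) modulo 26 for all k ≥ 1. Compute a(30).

We have a(1) = 4; a(2) = 8; a(3) = 18; a(4) = 4.
The sequence repeats with period 3.
So a(30) = a(1 + ((30-1) mod 3)) = a(3) = 18.

18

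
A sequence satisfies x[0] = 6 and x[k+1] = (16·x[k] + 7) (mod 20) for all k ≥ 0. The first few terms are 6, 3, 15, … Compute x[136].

3

x[0] = 6,  x[1] = 3,  x[2] = 15,  x[3] = 7,  x[4] = 19,  x[5] = 11,  x[6] = 3.
Since x[6] = x[1] = 3, the sequence is eventually periodic: after a pre-period of length 1 it cycles with period 5.
For k ≥ 1, x[k] depends only on (k - 1) mod 5. (136 - 1) mod 5 = 0, so x[136] = x[1] = 3.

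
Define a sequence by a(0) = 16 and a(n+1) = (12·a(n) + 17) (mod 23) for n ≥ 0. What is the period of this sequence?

We have a(0) = 16,  a(1) = 2,  a(2) = 18,  a(3) = 3,  a(4) = 7,  a(5) = 9,  a(6) = 10,  a(7) = 22,  a(8) = 5,  a(9) = 8,  a(10) = 21,  a(11) = 16.
The sequence repeats with period 11.

11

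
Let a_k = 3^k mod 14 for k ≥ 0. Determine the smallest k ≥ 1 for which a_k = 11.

4

We have a_0 = 1, a_1 = 3, a_2 = 9, a_3 = 13, a_4 = 11, a_5 = 5, a_6 = 1.
Since a_6 = a_0 = 1, the sequence is periodic with period 6.
The value 11 first appears (with k ≥ 1) at a_4.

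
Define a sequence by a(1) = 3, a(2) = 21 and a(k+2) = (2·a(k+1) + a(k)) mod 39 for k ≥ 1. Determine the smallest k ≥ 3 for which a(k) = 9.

Computing terms: a(1) = 3,  a(2) = 21,  a(3) = 6,  a(4) = 33,  a(5) = 33,  a(6) = 21,  a(7) = 36,  a(8) = 15,  a(9) = 27,  a(10) = 30,  a(11) = 9,  a(12) = 9,  a(13) = 27,  a(14) = 24,  a(15) = 36,  a(16) = 18,  a(17) = 33,  a(18) = 6,  a(19) = 6,  a(20) = 18,  a(21) = 3,  a(22) = 24,  a(23) = 12,  a(24) = 9,  a(25) = 30,  a(26) = 30,  a(27) = 12,  a(28) = 15,  a(29) = 3,  a(30) = 21.
Since (a(29), a(30)) = (a(1), a(2)) = (3, 21) (two consecutive terms determine the rest), the sequence is periodic with period 28.
The value 9 first appears (with k ≥ 3) at a(11).

11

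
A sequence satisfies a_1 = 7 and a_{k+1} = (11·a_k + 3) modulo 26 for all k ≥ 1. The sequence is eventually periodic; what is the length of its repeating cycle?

Listing terms: a_1 = 7,  a_2 = 2,  a_3 = 25,  a_4 = 18,  a_5 = 19,  a_6 = 4,  a_7 = 21,  a_8 = 0,  a_9 = 3,  a_{10} = 10,  a_{11} = 9,  a_{12} = 24,  a_{13} = 7.
Since a_{13} = a_1 = 7, the sequence is periodic with period 12.

12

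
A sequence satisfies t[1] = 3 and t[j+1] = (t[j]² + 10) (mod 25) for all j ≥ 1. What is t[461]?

We have t[1] = 3,  t[2] = 19,  t[3] = 21,  t[4] = 1,  t[5] = 11,  t[6] = 6,  t[7] = 21.
Since t[7] = t[3] = 21, the sequence is eventually periodic: after a pre-period of length 2 it cycles with period 4.
For j ≥ 3, t[j] depends only on (j - 3) mod 4. (461 - 3) mod 4 = 2, so t[461] = t[5] = 11.

11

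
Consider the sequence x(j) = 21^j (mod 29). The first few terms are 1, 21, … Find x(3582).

5

We have x(0) = 1; x(1) = 21; x(2) = 6; x(3) = 10; x(4) = 7; x(5) = 2; x(6) = 13; x(7) = 12; x(8) = 20; x(9) = 14; x(10) = 4; x(11) = 26; x(12) = 24; x(13) = 11; x(14) = 28; x(15) = 8; x(16) = 23; x(17) = 19; x(18) = 22; x(19) = 27; x(20) = 16; x(21) = 17; x(22) = 9; x(23) = 15; x(24) = 25; x(25) = 3; x(26) = 5; x(27) = 18; x(28) = 1.
Since x(28) = x(0) = 1, the sequence is periodic with period 28.
(3582 - 0) mod 28 = 26, so x(3582) = x(26) = 5.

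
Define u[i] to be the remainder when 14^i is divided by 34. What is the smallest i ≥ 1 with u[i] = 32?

u[0] = 1,  u[1] = 14,  u[2] = 26,  u[3] = 24,  u[4] = 30,  u[5] = 12,  u[6] = 32,  u[7] = 6,  u[8] = 16,  u[9] = 20,  u[10] = 8,  u[11] = 10,  u[12] = 4,  u[13] = 22,  u[14] = 2,  u[15] = 28,  u[16] = 18,  u[17] = 14.
Since u[17] = u[1] = 14, the sequence is eventually periodic: after a pre-period of length 1 it cycles with period 16.
The value 32 first appears (with i ≥ 1) at u[6].

6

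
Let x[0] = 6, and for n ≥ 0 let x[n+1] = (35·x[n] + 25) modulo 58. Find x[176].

16

x[0] = 6,  x[1] = 3,  x[2] = 14,  x[3] = 51,  x[4] = 12,  x[5] = 39,  x[6] = 56,  x[7] = 13,  x[8] = 16,  x[9] = 5,  x[10] = 26,  x[11] = 7,  x[12] = 38,  x[13] = 21,  x[14] = 6.
Since x[14] = x[0] = 6, the sequence is periodic with period 14.
So x[176] = x[0 + ((176-0) mod 14)] = x[8] = 16.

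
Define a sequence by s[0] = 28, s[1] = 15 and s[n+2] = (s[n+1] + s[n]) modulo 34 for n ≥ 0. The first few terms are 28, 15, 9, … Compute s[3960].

28

s[0] = 28; s[1] = 15; s[2] = 9; s[3] = 24; s[4] = 33; s[5] = 23; s[6] = 22; s[7] = 11; s[8] = 33; s[9] = 10; s[10] = 9; s[11] = 19; s[12] = 28; s[13] = 13; s[14] = 7; s[15] = 20; s[16] = 27; s[17] = 13; s[18] = 6; s[19] = 19; s[20] = 25; s[21] = 10; s[22] = 1; s[23] = 11; s[24] = 12; s[25] = 23; s[26] = 1; s[27] = 24; s[28] = 25; s[29] = 15; s[30] = 6; s[31] = 21; s[32] = 27; s[33] = 14; s[34] = 7; s[35] = 21; s[36] = 28; s[37] = 15.
Since (s[36], s[37]) = (s[0], s[1]) = (28, 15) (two consecutive terms determine the rest), the sequence is periodic with period 36.
(3960 - 0) mod 36 = 0, so s[3960] = s[0] = 28.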